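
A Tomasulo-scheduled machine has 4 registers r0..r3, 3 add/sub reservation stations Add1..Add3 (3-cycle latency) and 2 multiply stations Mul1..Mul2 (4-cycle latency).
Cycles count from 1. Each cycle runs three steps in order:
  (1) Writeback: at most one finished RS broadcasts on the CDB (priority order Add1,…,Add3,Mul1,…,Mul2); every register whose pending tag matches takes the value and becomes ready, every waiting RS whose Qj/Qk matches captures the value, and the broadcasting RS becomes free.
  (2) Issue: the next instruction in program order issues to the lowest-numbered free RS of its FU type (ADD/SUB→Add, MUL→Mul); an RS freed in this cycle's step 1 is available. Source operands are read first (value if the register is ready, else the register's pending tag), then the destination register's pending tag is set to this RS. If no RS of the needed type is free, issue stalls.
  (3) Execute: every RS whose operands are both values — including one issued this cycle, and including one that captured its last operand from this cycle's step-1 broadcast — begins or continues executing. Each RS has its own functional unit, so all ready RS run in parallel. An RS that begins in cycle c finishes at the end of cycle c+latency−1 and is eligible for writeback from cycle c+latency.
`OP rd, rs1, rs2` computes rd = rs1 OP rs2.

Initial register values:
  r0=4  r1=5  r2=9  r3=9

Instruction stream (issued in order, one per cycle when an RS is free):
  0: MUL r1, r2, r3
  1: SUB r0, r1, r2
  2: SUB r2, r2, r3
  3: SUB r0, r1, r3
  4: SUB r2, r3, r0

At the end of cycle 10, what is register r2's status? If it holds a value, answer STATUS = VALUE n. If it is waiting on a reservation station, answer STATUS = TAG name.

cycle 1: issue MUL r1<-Mul1 // r0:4,r1:Mul1,r2:9,r3:9
cycle 2: issue SUB r0<-Add1 // r0:Add1,r1:Mul1,r2:9,r3:9
cycle 3: issue SUB r2<-Add2 // r0:Add1,r1:Mul1,r2:Add2,r3:9
cycle 4: issue SUB r0<-Add3 // r0:Add3,r1:Mul1,r2:Add2,r3:9
cycle 5: CDB Mul1=81; stall // r0:Add3,r1:81,r2:Add2,r3:9
cycle 6: CDB Add2=0; issue SUB r2<-Add2 // r0:Add3,r1:81,r2:Add2,r3:9
cycle 7: - // r0:Add3,r1:81,r2:Add2,r3:9
cycle 8: CDB Add1=72 // r0:Add3,r1:81,r2:Add2,r3:9
cycle 9: CDB Add3=72 // r0:72,r1:81,r2:Add2,r3:9
cycle 10: - // r0:72,r1:81,r2:Add2,r3:9

STATUS = TAG Add2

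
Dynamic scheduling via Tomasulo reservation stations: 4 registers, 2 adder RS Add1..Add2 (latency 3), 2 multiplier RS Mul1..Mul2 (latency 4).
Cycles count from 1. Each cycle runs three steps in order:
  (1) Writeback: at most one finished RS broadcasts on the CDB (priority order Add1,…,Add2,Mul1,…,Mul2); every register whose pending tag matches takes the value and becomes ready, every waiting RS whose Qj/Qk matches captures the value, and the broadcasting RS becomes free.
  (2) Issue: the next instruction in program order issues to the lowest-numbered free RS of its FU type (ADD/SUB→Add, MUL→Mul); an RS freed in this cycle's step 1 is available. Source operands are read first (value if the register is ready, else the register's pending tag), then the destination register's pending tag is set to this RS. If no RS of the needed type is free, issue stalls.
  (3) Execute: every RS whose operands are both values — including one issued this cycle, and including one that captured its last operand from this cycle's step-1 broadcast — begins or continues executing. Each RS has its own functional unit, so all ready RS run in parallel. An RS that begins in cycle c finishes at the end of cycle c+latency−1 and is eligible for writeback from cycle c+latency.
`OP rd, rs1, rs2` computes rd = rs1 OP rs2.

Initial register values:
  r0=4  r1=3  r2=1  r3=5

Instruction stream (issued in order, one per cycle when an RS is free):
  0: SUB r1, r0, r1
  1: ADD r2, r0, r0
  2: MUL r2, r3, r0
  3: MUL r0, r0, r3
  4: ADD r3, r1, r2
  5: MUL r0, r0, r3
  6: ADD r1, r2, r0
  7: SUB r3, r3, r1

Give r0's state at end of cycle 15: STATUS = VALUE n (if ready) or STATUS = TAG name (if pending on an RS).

STATUS = VALUE 420

cycle 1: issue SUB r1<-Add1 // r0:4,r1:Add1,r2:1,r3:5
cycle 2: issue ADD r2<-Add2 // r0:4,r1:Add1,r2:Add2,r3:5
cycle 3: issue MUL r2<-Mul1 // r0:4,r1:Add1,r2:Mul1,r3:5
cycle 4: CDB Add1=1; issue MUL r0<-Mul2 // r0:Mul2,r1:1,r2:Mul1,r3:5
cycle 5: CDB Add2=8; issue ADD r3<-Add1 // r0:Mul2,r1:1,r2:Mul1,r3:Add1
cycle 6: stall // r0:Mul2,r1:1,r2:Mul1,r3:Add1
cycle 7: CDB Mul1=20; issue MUL r0<-Mul1 // r0:Mul1,r1:1,r2:20,r3:Add1
cycle 8: CDB Mul2=20; issue ADD r1<-Add2 // r0:Mul1,r1:Add2,r2:20,r3:Add1
cycle 9: stall // r0:Mul1,r1:Add2,r2:20,r3:Add1
cycle 10: CDB Add1=21; issue SUB r3<-Add1 // r0:Mul1,r1:Add2,r2:20,r3:Add1
cycle 11: - // r0:Mul1,r1:Add2,r2:20,r3:Add1
cycle 12: - // r0:Mul1,r1:Add2,r2:20,r3:Add1
cycle 13: - // r0:Mul1,r1:Add2,r2:20,r3:Add1
cycle 14: CDB Mul1=420 // r0:420,r1:Add2,r2:20,r3:Add1
cycle 15: - // r0:420,r1:Add2,r2:20,r3:Add1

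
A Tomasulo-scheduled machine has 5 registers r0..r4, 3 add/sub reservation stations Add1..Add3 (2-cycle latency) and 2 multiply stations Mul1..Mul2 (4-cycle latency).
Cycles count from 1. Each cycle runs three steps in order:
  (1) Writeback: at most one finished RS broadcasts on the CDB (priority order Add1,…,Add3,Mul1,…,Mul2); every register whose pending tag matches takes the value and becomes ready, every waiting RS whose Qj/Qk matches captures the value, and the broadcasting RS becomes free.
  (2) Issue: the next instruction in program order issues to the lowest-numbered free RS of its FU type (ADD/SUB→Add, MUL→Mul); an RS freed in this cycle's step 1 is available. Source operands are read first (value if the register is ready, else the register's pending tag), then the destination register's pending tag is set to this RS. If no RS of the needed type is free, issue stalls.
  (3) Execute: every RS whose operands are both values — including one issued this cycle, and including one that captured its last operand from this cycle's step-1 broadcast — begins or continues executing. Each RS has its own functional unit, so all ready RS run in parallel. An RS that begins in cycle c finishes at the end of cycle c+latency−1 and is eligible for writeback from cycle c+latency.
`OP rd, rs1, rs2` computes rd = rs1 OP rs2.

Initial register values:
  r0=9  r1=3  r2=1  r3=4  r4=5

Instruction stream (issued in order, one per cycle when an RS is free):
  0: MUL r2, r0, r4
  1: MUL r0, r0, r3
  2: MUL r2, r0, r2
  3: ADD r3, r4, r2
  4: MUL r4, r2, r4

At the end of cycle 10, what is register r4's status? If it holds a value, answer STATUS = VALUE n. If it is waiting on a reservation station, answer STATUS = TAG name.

cycle 1: issue MUL r2<-Mul1 // r0:9,r1:3,r2:Mul1,r3:4,r4:5
cycle 2: issue MUL r0<-Mul2 // r0:Mul2,r1:3,r2:Mul1,r3:4,r4:5
cycle 3: stall // r0:Mul2,r1:3,r2:Mul1,r3:4,r4:5
cycle 4: stall // r0:Mul2,r1:3,r2:Mul1,r3:4,r4:5
cycle 5: CDB Mul1=45; issue MUL r2<-Mul1 // r0:Mul2,r1:3,r2:Mul1,r3:4,r4:5
cycle 6: CDB Mul2=36; issue ADD r3<-Add1 // r0:36,r1:3,r2:Mul1,r3:Add1,r4:5
cycle 7: issue MUL r4<-Mul2 // r0:36,r1:3,r2:Mul1,r3:Add1,r4:Mul2
cycle 8: - // r0:36,r1:3,r2:Mul1,r3:Add1,r4:Mul2
cycle 9: - // r0:36,r1:3,r2:Mul1,r3:Add1,r4:Mul2
cycle 10: CDB Mul1=1620 // r0:36,r1:3,r2:1620,r3:Add1,r4:Mul2

STATUS = TAG Mul2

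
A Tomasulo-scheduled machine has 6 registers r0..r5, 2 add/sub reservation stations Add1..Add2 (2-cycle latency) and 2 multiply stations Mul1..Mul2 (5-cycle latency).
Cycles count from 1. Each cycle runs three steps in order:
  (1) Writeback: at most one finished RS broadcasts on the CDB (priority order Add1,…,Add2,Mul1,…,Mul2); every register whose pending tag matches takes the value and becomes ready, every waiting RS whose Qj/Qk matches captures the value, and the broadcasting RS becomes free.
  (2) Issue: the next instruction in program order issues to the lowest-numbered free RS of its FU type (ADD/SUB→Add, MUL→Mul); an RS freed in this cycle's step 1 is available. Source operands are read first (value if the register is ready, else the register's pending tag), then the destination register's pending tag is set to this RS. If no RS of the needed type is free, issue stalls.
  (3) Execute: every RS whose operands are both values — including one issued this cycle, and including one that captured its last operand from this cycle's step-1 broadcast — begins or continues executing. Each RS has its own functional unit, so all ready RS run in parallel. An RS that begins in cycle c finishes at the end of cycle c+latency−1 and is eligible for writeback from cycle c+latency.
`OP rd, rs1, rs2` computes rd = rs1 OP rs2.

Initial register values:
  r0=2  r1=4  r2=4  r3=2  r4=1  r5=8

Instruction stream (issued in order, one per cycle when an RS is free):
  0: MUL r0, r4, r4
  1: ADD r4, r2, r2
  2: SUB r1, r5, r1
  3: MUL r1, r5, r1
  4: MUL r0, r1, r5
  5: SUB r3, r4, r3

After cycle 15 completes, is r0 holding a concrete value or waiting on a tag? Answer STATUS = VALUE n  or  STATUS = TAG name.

  c1: issue MUL r0<-Mul1  regs: r0:Mul1,r1:4,r2:4,r3:2,r4:1,r5:8
  c2: issue ADD r4<-Add1  regs: r0:Mul1,r1:4,r2:4,r3:2,r4:Add1,r5:8
  c3: issue SUB r1<-Add2  regs: r0:Mul1,r1:Add2,r2:4,r3:2,r4:Add1,r5:8
  c4: CDB Add1=8; issue MUL r1<-Mul2  regs: r0:Mul1,r1:Mul2,r2:4,r3:2,r4:8,r5:8
  c5: CDB Add2=4; stall  regs: r0:Mul1,r1:Mul2,r2:4,r3:2,r4:8,r5:8
  c6: CDB Mul1=1; issue MUL r0<-Mul1  regs: r0:Mul1,r1:Mul2,r2:4,r3:2,r4:8,r5:8
  c7: issue SUB r3<-Add1  regs: r0:Mul1,r1:Mul2,r2:4,r3:Add1,r4:8,r5:8
  c8: -  regs: r0:Mul1,r1:Mul2,r2:4,r3:Add1,r4:8,r5:8
  c9: CDB Add1=6  regs: r0:Mul1,r1:Mul2,r2:4,r3:6,r4:8,r5:8
  c10: CDB Mul2=32  regs: r0:Mul1,r1:32,r2:4,r3:6,r4:8,r5:8
  c11: -  regs: r0:Mul1,r1:32,r2:4,r3:6,r4:8,r5:8
  c12: -  regs: r0:Mul1,r1:32,r2:4,r3:6,r4:8,r5:8
  c13: -  regs: r0:Mul1,r1:32,r2:4,r3:6,r4:8,r5:8
  c14: -  regs: r0:Mul1,r1:32,r2:4,r3:6,r4:8,r5:8
  c15: CDB Mul1=256  regs: r0:256,r1:32,r2:4,r3:6,r4:8,r5:8

STATUS = VALUE 256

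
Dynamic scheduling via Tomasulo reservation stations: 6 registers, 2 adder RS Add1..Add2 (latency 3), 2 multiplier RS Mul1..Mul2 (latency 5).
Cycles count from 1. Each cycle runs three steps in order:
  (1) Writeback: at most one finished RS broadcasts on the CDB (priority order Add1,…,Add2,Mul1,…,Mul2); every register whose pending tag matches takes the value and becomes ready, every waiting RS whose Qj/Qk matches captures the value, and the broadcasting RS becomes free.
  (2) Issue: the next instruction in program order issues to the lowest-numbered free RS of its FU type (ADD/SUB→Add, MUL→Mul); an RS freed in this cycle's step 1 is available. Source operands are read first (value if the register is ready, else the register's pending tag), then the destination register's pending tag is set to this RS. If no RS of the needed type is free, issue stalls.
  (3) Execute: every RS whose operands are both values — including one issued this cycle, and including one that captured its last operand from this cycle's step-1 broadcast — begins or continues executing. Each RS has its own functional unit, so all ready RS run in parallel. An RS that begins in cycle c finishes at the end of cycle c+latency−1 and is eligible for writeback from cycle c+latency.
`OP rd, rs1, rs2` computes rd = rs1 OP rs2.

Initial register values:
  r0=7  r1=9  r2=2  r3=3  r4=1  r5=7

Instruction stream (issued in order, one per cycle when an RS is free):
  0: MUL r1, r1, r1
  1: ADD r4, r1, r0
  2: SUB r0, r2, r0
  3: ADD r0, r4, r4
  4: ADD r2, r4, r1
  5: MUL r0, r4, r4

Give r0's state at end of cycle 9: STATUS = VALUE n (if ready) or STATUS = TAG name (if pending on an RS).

cycle 1: issue MUL r1<-Mul1 // r0:7,r1:Mul1,r2:2,r3:3,r4:1,r5:7
cycle 2: issue ADD r4<-Add1 // r0:7,r1:Mul1,r2:2,r3:3,r4:Add1,r5:7
cycle 3: issue SUB r0<-Add2 // r0:Add2,r1:Mul1,r2:2,r3:3,r4:Add1,r5:7
cycle 4: stall // r0:Add2,r1:Mul1,r2:2,r3:3,r4:Add1,r5:7
cycle 5: stall // r0:Add2,r1:Mul1,r2:2,r3:3,r4:Add1,r5:7
cycle 6: CDB Add2=-5; issue ADD r0<-Add2 // r0:Add2,r1:Mul1,r2:2,r3:3,r4:Add1,r5:7
cycle 7: CDB Mul1=81; stall // r0:Add2,r1:81,r2:2,r3:3,r4:Add1,r5:7
cycle 8: stall // r0:Add2,r1:81,r2:2,r3:3,r4:Add1,r5:7
cycle 9: stall // r0:Add2,r1:81,r2:2,r3:3,r4:Add1,r5:7

STATUS = TAG Add2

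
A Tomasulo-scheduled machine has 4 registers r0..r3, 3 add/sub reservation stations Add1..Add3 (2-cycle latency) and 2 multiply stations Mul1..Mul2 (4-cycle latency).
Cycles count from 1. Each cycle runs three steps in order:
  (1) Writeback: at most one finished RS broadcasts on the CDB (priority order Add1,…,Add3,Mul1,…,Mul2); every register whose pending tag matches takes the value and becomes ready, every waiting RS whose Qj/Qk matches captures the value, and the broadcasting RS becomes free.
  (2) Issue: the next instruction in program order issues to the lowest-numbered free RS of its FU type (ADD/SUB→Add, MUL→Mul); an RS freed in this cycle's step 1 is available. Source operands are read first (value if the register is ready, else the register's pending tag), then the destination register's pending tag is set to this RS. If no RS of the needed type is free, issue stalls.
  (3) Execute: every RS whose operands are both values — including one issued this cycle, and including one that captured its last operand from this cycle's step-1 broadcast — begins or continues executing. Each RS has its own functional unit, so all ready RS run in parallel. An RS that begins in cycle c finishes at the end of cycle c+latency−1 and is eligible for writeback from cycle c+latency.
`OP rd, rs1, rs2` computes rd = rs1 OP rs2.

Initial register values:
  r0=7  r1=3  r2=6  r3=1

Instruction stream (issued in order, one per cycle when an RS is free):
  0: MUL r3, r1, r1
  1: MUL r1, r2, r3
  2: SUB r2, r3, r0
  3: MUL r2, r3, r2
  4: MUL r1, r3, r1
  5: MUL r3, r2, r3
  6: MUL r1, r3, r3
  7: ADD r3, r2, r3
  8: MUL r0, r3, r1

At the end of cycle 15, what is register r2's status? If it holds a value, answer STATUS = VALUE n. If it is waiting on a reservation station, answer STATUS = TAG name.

  c1: issue MUL r3<-Mul1  regs: r0:7,r1:3,r2:6,r3:Mul1
  c2: issue MUL r1<-Mul2  regs: r0:7,r1:Mul2,r2:6,r3:Mul1
  c3: issue SUB r2<-Add1  regs: r0:7,r1:Mul2,r2:Add1,r3:Mul1
  c4: stall  regs: r0:7,r1:Mul2,r2:Add1,r3:Mul1
  c5: CDB Mul1=9; issue MUL r2<-Mul1  regs: r0:7,r1:Mul2,r2:Mul1,r3:9
  c6: stall  regs: r0:7,r1:Mul2,r2:Mul1,r3:9
  c7: CDB Add1=2; stall  regs: r0:7,r1:Mul2,r2:Mul1,r3:9
  c8: stall  regs: r0:7,r1:Mul2,r2:Mul1,r3:9
  c9: CDB Mul2=54; issue MUL r1<-Mul2  regs: r0:7,r1:Mul2,r2:Mul1,r3:9
  c10: stall  regs: r0:7,r1:Mul2,r2:Mul1,r3:9
  c11: CDB Mul1=18; issue MUL r3<-Mul1  regs: r0:7,r1:Mul2,r2:18,r3:Mul1
  c12: stall  regs: r0:7,r1:Mul2,r2:18,r3:Mul1
  c13: CDB Mul2=486; issue MUL r1<-Mul2  regs: r0:7,r1:Mul2,r2:18,r3:Mul1
  c14: issue ADD r3<-Add1  regs: r0:7,r1:Mul2,r2:18,r3:Add1
  c15: CDB Mul1=162; issue MUL r0<-Mul1  regs: r0:Mul1,r1:Mul2,r2:18,r3:Add1

STATUS = VALUE 18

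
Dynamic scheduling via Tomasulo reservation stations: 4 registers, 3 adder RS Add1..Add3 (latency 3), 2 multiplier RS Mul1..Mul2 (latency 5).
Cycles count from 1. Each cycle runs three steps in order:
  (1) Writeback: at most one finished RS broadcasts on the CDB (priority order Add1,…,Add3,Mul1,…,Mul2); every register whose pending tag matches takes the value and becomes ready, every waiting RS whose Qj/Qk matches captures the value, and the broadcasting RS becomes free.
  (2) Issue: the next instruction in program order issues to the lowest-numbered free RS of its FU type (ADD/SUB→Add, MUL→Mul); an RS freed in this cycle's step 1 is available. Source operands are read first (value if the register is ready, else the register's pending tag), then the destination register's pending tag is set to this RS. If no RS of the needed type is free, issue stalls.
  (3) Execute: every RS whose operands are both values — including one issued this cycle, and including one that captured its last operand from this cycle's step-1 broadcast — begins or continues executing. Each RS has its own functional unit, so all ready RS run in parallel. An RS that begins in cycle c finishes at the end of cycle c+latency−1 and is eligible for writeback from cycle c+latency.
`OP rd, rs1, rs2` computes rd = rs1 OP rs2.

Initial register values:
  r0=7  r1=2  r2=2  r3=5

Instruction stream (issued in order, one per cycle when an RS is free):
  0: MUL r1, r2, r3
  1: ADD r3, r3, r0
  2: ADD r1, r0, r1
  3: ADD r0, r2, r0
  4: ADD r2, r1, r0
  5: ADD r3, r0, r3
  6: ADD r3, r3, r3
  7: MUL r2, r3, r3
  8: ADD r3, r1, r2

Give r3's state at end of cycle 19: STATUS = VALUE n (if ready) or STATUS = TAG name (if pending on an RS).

c1: issue MUL r1<-Mul1 | r0:7,r1:Mul1,r2:2,r3:5
c2: issue ADD r3<-Add1 | r0:7,r1:Mul1,r2:2,r3:Add1
c3: issue ADD r1<-Add2 | r0:7,r1:Add2,r2:2,r3:Add1
c4: issue ADD r0<-Add3 | r0:Add3,r1:Add2,r2:2,r3:Add1
c5: CDB Add1=12; issue ADD r2<-Add1 | r0:Add3,r1:Add2,r2:Add1,r3:12
c6: CDB Mul1=10; stall | r0:Add3,r1:Add2,r2:Add1,r3:12
c7: CDB Add3=9; issue ADD r3<-Add3 | r0:9,r1:Add2,r2:Add1,r3:Add3
c8: stall | r0:9,r1:Add2,r2:Add1,r3:Add3
c9: CDB Add2=17; issue ADD r3<-Add2 | r0:9,r1:17,r2:Add1,r3:Add2
c10: CDB Add3=21; issue MUL r2<-Mul1 | r0:9,r1:17,r2:Mul1,r3:Add2
c11: issue ADD r3<-Add3 | r0:9,r1:17,r2:Mul1,r3:Add3
c12: CDB Add1=26 | r0:9,r1:17,r2:Mul1,r3:Add3
c13: CDB Add2=42 | r0:9,r1:17,r2:Mul1,r3:Add3
c14: - | r0:9,r1:17,r2:Mul1,r3:Add3
c15: - | r0:9,r1:17,r2:Mul1,r3:Add3
c16: - | r0:9,r1:17,r2:Mul1,r3:Add3
c17: - | r0:9,r1:17,r2:Mul1,r3:Add3
c18: CDB Mul1=1764 | r0:9,r1:17,r2:1764,r3:Add3
c19: - | r0:9,r1:17,r2:1764,r3:Add3

STATUS = TAG Add3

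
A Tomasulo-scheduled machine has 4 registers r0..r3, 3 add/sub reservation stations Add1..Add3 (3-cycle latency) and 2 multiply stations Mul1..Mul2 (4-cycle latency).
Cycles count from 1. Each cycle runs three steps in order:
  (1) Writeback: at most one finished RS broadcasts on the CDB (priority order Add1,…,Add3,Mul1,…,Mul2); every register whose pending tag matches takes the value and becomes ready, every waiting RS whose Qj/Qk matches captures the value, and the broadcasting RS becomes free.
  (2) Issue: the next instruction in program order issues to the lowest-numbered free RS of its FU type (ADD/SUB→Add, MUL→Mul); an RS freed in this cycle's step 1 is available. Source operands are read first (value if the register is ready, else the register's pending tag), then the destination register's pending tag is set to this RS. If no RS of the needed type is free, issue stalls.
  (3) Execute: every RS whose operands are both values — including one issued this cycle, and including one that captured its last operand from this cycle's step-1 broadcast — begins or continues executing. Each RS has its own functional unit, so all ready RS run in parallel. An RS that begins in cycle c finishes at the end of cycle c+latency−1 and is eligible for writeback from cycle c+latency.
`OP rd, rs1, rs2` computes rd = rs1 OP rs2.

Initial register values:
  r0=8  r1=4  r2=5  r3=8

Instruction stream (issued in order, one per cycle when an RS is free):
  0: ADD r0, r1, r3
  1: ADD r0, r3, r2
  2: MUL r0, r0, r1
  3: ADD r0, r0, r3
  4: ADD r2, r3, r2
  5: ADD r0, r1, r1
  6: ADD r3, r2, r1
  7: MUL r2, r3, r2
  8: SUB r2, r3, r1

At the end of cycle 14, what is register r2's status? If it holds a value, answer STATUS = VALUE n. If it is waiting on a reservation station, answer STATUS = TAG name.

cycle 1: issue ADD r0<-Add1 // r0:Add1,r1:4,r2:5,r3:8
cycle 2: issue ADD r0<-Add2 // r0:Add2,r1:4,r2:5,r3:8
cycle 3: issue MUL r0<-Mul1 // r0:Mul1,r1:4,r2:5,r3:8
cycle 4: CDB Add1=12; issue ADD r0<-Add1 // r0:Add1,r1:4,r2:5,r3:8
cycle 5: CDB Add2=13; issue ADD r2<-Add2 // r0:Add1,r1:4,r2:Add2,r3:8
cycle 6: issue ADD r0<-Add3 // r0:Add3,r1:4,r2:Add2,r3:8
cycle 7: stall // r0:Add3,r1:4,r2:Add2,r3:8
cycle 8: CDB Add2=13; issue ADD r3<-Add2 // r0:Add3,r1:4,r2:13,r3:Add2
cycle 9: CDB Add3=8; issue MUL r2<-Mul2 // r0:8,r1:4,r2:Mul2,r3:Add2
cycle 10: CDB Mul1=52; issue SUB r2<-Add3 // r0:8,r1:4,r2:Add3,r3:Add2
cycle 11: CDB Add2=17 // r0:8,r1:4,r2:Add3,r3:17
cycle 12: - // r0:8,r1:4,r2:Add3,r3:17
cycle 13: CDB Add1=60 // r0:8,r1:4,r2:Add3,r3:17
cycle 14: CDB Add3=13 // r0:8,r1:4,r2:13,r3:17

STATUS = VALUE 13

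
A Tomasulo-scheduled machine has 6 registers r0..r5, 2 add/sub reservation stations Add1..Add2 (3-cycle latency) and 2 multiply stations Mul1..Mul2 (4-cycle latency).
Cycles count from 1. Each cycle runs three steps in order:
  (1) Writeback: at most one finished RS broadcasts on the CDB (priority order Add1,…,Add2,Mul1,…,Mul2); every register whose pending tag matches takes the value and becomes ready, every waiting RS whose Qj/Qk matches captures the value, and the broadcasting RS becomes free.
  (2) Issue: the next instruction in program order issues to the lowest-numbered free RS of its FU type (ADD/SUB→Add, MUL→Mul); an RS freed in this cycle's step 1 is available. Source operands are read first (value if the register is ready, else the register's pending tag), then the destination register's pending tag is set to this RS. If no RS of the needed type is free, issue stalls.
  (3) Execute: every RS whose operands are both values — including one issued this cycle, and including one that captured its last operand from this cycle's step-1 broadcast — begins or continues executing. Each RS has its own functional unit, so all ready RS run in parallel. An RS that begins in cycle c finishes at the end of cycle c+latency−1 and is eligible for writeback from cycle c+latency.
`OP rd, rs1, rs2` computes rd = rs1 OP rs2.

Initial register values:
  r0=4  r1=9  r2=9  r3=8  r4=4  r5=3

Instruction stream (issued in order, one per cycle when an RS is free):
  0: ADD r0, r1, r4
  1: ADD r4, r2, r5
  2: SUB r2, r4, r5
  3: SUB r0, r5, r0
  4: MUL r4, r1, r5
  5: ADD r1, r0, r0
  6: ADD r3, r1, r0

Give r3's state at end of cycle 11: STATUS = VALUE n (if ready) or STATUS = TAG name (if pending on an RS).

  c1: issue ADD r0<-Add1  regs: r0:Add1,r1:9,r2:9,r3:8,r4:4,r5:3
  c2: issue ADD r4<-Add2  regs: r0:Add1,r1:9,r2:9,r3:8,r4:Add2,r5:3
  c3: stall  regs: r0:Add1,r1:9,r2:9,r3:8,r4:Add2,r5:3
  c4: CDB Add1=13; issue SUB r2<-Add1  regs: r0:13,r1:9,r2:Add1,r3:8,r4:Add2,r5:3
  c5: CDB Add2=12; issue SUB r0<-Add2  regs: r0:Add2,r1:9,r2:Add1,r3:8,r4:12,r5:3
  c6: issue MUL r4<-Mul1  regs: r0:Add2,r1:9,r2:Add1,r3:8,r4:Mul1,r5:3
  c7: stall  regs: r0:Add2,r1:9,r2:Add1,r3:8,r4:Mul1,r5:3
  c8: CDB Add1=9; issue ADD r1<-Add1  regs: r0:Add2,r1:Add1,r2:9,r3:8,r4:Mul1,r5:3
  c9: CDB Add2=-10; issue ADD r3<-Add2  regs: r0:-10,r1:Add1,r2:9,r3:Add2,r4:Mul1,r5:3
  c10: CDB Mul1=27  regs: r0:-10,r1:Add1,r2:9,r3:Add2,r4:27,r5:3
  c11: -  regs: r0:-10,r1:Add1,r2:9,r3:Add2,r4:27,r5:3

STATUS = TAG Add2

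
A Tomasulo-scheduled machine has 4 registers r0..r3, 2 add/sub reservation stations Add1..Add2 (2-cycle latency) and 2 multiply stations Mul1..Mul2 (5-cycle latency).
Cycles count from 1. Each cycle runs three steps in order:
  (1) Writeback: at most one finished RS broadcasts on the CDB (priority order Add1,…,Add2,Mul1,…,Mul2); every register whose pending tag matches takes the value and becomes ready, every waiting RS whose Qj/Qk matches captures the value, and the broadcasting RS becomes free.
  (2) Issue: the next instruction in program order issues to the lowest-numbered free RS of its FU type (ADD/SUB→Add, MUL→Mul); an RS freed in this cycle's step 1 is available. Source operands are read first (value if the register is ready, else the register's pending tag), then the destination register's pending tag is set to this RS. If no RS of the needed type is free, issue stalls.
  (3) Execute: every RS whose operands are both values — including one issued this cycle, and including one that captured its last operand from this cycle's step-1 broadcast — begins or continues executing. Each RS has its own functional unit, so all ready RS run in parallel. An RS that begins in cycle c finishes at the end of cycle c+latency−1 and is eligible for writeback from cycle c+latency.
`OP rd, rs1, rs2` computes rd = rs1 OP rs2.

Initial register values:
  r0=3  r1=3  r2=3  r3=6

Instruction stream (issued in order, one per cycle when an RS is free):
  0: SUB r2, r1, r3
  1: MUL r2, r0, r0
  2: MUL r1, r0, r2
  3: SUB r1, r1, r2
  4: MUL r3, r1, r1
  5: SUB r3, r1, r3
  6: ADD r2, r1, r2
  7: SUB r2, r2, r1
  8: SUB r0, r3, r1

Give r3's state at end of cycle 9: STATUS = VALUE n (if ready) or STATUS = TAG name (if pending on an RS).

cycle 1: issue SUB r2<-Add1 // r0:3,r1:3,r2:Add1,r3:6
cycle 2: issue MUL r2<-Mul1 // r0:3,r1:3,r2:Mul1,r3:6
cycle 3: CDB Add1=-3; issue MUL r1<-Mul2 // r0:3,r1:Mul2,r2:Mul1,r3:6
cycle 4: issue SUB r1<-Add1 // r0:3,r1:Add1,r2:Mul1,r3:6
cycle 5: stall // r0:3,r1:Add1,r2:Mul1,r3:6
cycle 6: stall // r0:3,r1:Add1,r2:Mul1,r3:6
cycle 7: CDB Mul1=9; issue MUL r3<-Mul1 // r0:3,r1:Add1,r2:9,r3:Mul1
cycle 8: issue SUB r3<-Add2 // r0:3,r1:Add1,r2:9,r3:Add2
cycle 9: stall // r0:3,r1:Add1,r2:9,r3:Add2

STATUS = TAG Add2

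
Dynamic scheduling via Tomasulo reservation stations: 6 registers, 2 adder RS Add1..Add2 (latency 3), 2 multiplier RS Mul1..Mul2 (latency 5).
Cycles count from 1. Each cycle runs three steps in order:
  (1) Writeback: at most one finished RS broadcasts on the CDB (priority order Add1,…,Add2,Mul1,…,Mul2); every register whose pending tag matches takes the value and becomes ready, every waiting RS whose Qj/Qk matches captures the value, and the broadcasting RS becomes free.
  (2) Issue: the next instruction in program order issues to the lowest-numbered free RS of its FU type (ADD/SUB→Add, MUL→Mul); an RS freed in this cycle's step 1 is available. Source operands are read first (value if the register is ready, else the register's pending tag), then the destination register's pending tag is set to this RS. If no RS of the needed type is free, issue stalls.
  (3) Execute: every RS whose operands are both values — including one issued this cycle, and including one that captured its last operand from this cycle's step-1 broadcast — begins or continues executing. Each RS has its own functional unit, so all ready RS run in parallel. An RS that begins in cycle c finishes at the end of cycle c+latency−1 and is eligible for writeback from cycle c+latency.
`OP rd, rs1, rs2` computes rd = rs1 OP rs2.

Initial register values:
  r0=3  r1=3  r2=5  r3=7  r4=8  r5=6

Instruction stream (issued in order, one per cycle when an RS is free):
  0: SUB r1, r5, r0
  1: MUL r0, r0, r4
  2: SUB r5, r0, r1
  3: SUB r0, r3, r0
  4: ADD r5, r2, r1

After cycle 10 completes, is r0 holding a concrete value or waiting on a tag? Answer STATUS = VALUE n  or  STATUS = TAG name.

c1: issue SUB r1<-Add1 | r0:3,r1:Add1,r2:5,r3:7,r4:8,r5:6
c2: issue MUL r0<-Mul1 | r0:Mul1,r1:Add1,r2:5,r3:7,r4:8,r5:6
c3: issue SUB r5<-Add2 | r0:Mul1,r1:Add1,r2:5,r3:7,r4:8,r5:Add2
c4: CDB Add1=3; issue SUB r0<-Add1 | r0:Add1,r1:3,r2:5,r3:7,r4:8,r5:Add2
c5: stall | r0:Add1,r1:3,r2:5,r3:7,r4:8,r5:Add2
c6: stall | r0:Add1,r1:3,r2:5,r3:7,r4:8,r5:Add2
c7: CDB Mul1=24; stall | r0:Add1,r1:3,r2:5,r3:7,r4:8,r5:Add2
c8: stall | r0:Add1,r1:3,r2:5,r3:7,r4:8,r5:Add2
c9: stall | r0:Add1,r1:3,r2:5,r3:7,r4:8,r5:Add2
c10: CDB Add1=-17; issue ADD r5<-Add1 | r0:-17,r1:3,r2:5,r3:7,r4:8,r5:Add1

STATUS = VALUE -17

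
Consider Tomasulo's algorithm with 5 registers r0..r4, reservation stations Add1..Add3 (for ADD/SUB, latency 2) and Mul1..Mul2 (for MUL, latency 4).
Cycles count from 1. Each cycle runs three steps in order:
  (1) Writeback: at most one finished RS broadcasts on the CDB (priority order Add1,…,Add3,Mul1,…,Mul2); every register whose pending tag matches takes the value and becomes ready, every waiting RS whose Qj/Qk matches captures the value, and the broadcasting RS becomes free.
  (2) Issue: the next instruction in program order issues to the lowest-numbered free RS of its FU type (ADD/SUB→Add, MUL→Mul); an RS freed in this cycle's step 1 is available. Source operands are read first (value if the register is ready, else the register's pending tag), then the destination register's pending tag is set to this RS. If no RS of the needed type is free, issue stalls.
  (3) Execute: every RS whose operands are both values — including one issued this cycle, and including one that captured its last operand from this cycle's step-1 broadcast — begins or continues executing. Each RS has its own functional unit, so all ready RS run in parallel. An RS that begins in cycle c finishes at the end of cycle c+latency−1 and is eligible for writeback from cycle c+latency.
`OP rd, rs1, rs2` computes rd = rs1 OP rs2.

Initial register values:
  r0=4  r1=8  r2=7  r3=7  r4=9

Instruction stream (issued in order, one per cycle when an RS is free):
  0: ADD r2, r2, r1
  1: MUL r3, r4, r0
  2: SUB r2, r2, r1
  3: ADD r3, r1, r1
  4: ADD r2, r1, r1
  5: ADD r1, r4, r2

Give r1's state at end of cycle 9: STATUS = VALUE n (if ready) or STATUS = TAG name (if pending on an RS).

STATUS = VALUE 25

c1: issue ADD r2<-Add1 | r0:4,r1:8,r2:Add1,r3:7,r4:9
c2: issue MUL r3<-Mul1 | r0:4,r1:8,r2:Add1,r3:Mul1,r4:9
c3: CDB Add1=15; issue SUB r2<-Add1 | r0:4,r1:8,r2:Add1,r3:Mul1,r4:9
c4: issue ADD r3<-Add2 | r0:4,r1:8,r2:Add1,r3:Add2,r4:9
c5: CDB Add1=7; issue ADD r2<-Add1 | r0:4,r1:8,r2:Add1,r3:Add2,r4:9
c6: CDB Add2=16; issue ADD r1<-Add2 | r0:4,r1:Add2,r2:Add1,r3:16,r4:9
c7: CDB Add1=16 | r0:4,r1:Add2,r2:16,r3:16,r4:9
c8: CDB Mul1=36 | r0:4,r1:Add2,r2:16,r3:16,r4:9
c9: CDB Add2=25 | r0:4,r1:25,r2:16,r3:16,r4:9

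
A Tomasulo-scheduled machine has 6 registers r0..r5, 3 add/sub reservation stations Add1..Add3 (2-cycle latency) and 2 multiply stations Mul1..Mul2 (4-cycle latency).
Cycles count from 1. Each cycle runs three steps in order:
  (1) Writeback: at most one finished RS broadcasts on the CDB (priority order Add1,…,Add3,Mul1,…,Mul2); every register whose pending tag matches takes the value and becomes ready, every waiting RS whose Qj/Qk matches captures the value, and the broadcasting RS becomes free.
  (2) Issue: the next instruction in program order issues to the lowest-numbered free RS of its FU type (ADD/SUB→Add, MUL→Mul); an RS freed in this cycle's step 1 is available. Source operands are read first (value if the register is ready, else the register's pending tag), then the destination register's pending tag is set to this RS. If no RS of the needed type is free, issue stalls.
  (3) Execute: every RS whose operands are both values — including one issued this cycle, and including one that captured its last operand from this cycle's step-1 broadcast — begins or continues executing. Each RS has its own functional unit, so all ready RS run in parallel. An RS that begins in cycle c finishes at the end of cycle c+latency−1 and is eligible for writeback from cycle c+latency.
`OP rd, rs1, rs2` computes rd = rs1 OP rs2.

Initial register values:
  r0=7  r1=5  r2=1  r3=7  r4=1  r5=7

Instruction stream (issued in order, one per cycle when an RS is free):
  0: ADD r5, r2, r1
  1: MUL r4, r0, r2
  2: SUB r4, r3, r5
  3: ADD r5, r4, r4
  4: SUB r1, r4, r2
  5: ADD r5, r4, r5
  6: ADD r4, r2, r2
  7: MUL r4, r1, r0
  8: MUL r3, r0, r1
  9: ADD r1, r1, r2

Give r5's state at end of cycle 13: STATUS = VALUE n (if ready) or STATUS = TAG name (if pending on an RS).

STATUS = VALUE 3

c1: issue ADD r5<-Add1 | r0:7,r1:5,r2:1,r3:7,r4:1,r5:Add1
c2: issue MUL r4<-Mul1 | r0:7,r1:5,r2:1,r3:7,r4:Mul1,r5:Add1
c3: CDB Add1=6; issue SUB r4<-Add1 | r0:7,r1:5,r2:1,r3:7,r4:Add1,r5:6
c4: issue ADD r5<-Add2 | r0:7,r1:5,r2:1,r3:7,r4:Add1,r5:Add2
c5: CDB Add1=1; issue SUB r1<-Add1 | r0:7,r1:Add1,r2:1,r3:7,r4:1,r5:Add2
c6: CDB Mul1=7; issue ADD r5<-Add3 | r0:7,r1:Add1,r2:1,r3:7,r4:1,r5:Add3
c7: CDB Add1=0; issue ADD r4<-Add1 | r0:7,r1:0,r2:1,r3:7,r4:Add1,r5:Add3
c8: CDB Add2=2; issue MUL r4<-Mul1 | r0:7,r1:0,r2:1,r3:7,r4:Mul1,r5:Add3
c9: CDB Add1=2; issue MUL r3<-Mul2 | r0:7,r1:0,r2:1,r3:Mul2,r4:Mul1,r5:Add3
c10: CDB Add3=3; issue ADD r1<-Add1 | r0:7,r1:Add1,r2:1,r3:Mul2,r4:Mul1,r5:3
c11: - | r0:7,r1:Add1,r2:1,r3:Mul2,r4:Mul1,r5:3
c12: CDB Add1=1 | r0:7,r1:1,r2:1,r3:Mul2,r4:Mul1,r5:3
c13: CDB Mul1=0 | r0:7,r1:1,r2:1,r3:Mul2,r4:0,r5:3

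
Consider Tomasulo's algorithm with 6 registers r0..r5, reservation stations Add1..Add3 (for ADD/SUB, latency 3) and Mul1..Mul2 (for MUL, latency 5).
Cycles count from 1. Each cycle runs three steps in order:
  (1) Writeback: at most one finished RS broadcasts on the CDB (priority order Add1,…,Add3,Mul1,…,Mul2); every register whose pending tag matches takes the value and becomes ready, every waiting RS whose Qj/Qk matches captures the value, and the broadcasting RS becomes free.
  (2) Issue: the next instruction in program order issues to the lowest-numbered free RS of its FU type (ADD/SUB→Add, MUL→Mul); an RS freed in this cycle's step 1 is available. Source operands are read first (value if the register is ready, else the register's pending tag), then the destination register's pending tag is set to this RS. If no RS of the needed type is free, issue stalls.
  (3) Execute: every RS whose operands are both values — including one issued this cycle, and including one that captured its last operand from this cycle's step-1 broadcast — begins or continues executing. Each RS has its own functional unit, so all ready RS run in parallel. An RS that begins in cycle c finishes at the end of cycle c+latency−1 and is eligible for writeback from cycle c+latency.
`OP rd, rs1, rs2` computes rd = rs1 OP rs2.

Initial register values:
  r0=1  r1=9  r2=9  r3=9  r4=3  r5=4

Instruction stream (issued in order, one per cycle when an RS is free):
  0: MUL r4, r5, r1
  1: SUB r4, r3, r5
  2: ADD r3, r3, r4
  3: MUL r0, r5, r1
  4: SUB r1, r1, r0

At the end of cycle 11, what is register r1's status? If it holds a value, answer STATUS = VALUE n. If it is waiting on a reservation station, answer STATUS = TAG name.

  c1: issue MUL r4<-Mul1  regs: r0:1,r1:9,r2:9,r3:9,r4:Mul1,r5:4
  c2: issue SUB r4<-Add1  regs: r0:1,r1:9,r2:9,r3:9,r4:Add1,r5:4
  c3: issue ADD r3<-Add2  regs: r0:1,r1:9,r2:9,r3:Add2,r4:Add1,r5:4
  c4: issue MUL r0<-Mul2  regs: r0:Mul2,r1:9,r2:9,r3:Add2,r4:Add1,r5:4
  c5: CDB Add1=5; issue SUB r1<-Add1  regs: r0:Mul2,r1:Add1,r2:9,r3:Add2,r4:5,r5:4
  c6: CDB Mul1=36  regs: r0:Mul2,r1:Add1,r2:9,r3:Add2,r4:5,r5:4
  c7: -  regs: r0:Mul2,r1:Add1,r2:9,r3:Add2,r4:5,r5:4
  c8: CDB Add2=14  regs: r0:Mul2,r1:Add1,r2:9,r3:14,r4:5,r5:4
  c9: CDB Mul2=36  regs: r0:36,r1:Add1,r2:9,r3:14,r4:5,r5:4
  c10: -  regs: r0:36,r1:Add1,r2:9,r3:14,r4:5,r5:4
  c11: -  regs: r0:36,r1:Add1,r2:9,r3:14,r4:5,r5:4

STATUS = TAG Add1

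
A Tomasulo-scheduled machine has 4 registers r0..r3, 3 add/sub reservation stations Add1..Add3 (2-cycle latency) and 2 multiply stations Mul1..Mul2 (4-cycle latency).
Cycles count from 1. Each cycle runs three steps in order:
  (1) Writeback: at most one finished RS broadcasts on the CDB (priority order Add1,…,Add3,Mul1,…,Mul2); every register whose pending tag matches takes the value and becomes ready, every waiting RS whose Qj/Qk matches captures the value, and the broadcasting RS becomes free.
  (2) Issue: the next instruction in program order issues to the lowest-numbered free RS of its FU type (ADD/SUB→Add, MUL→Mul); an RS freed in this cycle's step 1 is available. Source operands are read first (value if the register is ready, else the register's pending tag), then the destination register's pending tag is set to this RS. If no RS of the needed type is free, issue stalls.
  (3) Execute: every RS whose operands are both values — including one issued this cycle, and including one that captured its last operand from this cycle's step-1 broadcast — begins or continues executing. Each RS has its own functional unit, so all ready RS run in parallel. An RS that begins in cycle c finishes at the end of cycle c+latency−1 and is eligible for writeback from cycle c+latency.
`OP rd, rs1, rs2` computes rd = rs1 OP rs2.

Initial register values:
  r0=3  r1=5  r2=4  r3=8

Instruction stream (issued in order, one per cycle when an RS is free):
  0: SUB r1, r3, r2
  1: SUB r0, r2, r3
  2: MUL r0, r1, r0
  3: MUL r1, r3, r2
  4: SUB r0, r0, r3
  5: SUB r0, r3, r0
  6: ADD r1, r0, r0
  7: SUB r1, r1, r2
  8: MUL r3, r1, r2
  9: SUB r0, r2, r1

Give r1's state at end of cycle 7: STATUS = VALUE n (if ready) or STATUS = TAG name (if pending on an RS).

STATUS = TAG Add3

cycle 1: issue SUB r1<-Add1 // r0:3,r1:Add1,r2:4,r3:8
cycle 2: issue SUB r0<-Add2 // r0:Add2,r1:Add1,r2:4,r3:8
cycle 3: CDB Add1=4; issue MUL r0<-Mul1 // r0:Mul1,r1:4,r2:4,r3:8
cycle 4: CDB Add2=-4; issue MUL r1<-Mul2 // r0:Mul1,r1:Mul2,r2:4,r3:8
cycle 5: issue SUB r0<-Add1 // r0:Add1,r1:Mul2,r2:4,r3:8
cycle 6: issue SUB r0<-Add2 // r0:Add2,r1:Mul2,r2:4,r3:8
cycle 7: issue ADD r1<-Add3 // r0:Add2,r1:Add3,r2:4,r3:8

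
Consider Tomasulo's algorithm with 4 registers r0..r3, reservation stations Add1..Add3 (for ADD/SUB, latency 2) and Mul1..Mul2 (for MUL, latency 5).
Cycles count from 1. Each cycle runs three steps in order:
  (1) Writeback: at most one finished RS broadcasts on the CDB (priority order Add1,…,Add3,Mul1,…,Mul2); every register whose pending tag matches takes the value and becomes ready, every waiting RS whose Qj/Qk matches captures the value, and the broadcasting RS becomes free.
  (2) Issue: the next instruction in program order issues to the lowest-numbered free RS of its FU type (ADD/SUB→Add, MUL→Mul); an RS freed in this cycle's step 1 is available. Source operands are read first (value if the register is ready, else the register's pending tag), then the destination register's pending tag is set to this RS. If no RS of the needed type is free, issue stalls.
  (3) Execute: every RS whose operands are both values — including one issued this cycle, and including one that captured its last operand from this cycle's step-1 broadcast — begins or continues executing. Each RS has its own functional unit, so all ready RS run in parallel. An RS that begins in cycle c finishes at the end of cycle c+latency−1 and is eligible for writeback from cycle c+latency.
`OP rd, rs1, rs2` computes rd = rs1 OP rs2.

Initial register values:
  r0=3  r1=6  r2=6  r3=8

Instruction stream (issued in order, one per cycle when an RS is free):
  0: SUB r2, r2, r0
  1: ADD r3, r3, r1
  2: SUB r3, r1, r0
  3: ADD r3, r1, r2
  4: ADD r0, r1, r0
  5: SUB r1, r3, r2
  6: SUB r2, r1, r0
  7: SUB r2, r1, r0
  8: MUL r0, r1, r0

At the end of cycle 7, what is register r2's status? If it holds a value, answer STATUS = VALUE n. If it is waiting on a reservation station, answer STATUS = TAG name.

c1: issue SUB r2<-Add1 | r0:3,r1:6,r2:Add1,r3:8
c2: issue ADD r3<-Add2 | r0:3,r1:6,r2:Add1,r3:Add2
c3: CDB Add1=3; issue SUB r3<-Add1 | r0:3,r1:6,r2:3,r3:Add1
c4: CDB Add2=14; issue ADD r3<-Add2 | r0:3,r1:6,r2:3,r3:Add2
c5: CDB Add1=3; issue ADD r0<-Add1 | r0:Add1,r1:6,r2:3,r3:Add2
c6: CDB Add2=9; issue SUB r1<-Add2 | r0:Add1,r1:Add2,r2:3,r3:9
c7: CDB Add1=9; issue SUB r2<-Add1 | r0:9,r1:Add2,r2:Add1,r3:9

STATUS = TAG Add1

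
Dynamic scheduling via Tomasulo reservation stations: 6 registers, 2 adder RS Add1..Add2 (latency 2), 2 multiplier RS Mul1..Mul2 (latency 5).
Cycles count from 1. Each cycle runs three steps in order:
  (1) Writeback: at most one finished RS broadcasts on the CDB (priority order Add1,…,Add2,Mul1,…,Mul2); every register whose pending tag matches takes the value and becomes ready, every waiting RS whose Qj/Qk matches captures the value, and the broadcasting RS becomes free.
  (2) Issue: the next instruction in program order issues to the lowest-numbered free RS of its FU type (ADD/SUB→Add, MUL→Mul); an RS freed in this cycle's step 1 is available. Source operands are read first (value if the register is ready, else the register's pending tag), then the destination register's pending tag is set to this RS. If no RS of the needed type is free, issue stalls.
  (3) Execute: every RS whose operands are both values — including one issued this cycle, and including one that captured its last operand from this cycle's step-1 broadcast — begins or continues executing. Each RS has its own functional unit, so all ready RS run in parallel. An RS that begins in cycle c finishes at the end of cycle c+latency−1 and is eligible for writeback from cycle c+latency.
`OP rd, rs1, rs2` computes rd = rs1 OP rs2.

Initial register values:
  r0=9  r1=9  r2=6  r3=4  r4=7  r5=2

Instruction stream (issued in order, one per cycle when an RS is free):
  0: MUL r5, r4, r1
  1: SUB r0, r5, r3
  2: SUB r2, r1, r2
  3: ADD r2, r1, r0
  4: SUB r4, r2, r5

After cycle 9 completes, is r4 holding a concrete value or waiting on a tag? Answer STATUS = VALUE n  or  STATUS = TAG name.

STATUS = TAG Add1

c1: issue MUL r5<-Mul1 | r0:9,r1:9,r2:6,r3:4,r4:7,r5:Mul1
c2: issue SUB r0<-Add1 | r0:Add1,r1:9,r2:6,r3:4,r4:7,r5:Mul1
c3: issue SUB r2<-Add2 | r0:Add1,r1:9,r2:Add2,r3:4,r4:7,r5:Mul1
c4: stall | r0:Add1,r1:9,r2:Add2,r3:4,r4:7,r5:Mul1
c5: CDB Add2=3; issue ADD r2<-Add2 | r0:Add1,r1:9,r2:Add2,r3:4,r4:7,r5:Mul1
c6: CDB Mul1=63; stall | r0:Add1,r1:9,r2:Add2,r3:4,r4:7,r5:63
c7: stall | r0:Add1,r1:9,r2:Add2,r3:4,r4:7,r5:63
c8: CDB Add1=59; issue SUB r4<-Add1 | r0:59,r1:9,r2:Add2,r3:4,r4:Add1,r5:63
c9: - | r0:59,r1:9,r2:Add2,r3:4,r4:Add1,r5:63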